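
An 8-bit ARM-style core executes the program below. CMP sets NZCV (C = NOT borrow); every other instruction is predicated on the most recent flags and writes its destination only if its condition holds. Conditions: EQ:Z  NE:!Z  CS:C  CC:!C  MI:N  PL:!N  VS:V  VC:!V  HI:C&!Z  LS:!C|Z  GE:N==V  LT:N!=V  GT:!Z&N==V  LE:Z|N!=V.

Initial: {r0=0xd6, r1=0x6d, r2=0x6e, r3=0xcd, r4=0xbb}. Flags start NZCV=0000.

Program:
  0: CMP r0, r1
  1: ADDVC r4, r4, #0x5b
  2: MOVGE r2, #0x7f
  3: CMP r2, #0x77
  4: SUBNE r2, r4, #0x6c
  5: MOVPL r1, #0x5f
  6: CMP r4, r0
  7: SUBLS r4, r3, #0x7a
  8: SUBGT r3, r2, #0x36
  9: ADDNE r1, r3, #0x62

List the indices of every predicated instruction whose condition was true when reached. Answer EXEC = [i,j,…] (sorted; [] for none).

EXEC = [4,7,9]

0: ✓ CMP  NZCV=0011
1: · ADDVC
2: · MOVGE
3: ✓ CMP  NZCV=1000
4: ✓ SUBNE  r2←0x4f
5: · MOVPL
6: ✓ CMP  NZCV=1000
7: ✓ SUBLS  r4←0x53
8: · SUBGT
9: ✓ ADDNE  r1←0x2f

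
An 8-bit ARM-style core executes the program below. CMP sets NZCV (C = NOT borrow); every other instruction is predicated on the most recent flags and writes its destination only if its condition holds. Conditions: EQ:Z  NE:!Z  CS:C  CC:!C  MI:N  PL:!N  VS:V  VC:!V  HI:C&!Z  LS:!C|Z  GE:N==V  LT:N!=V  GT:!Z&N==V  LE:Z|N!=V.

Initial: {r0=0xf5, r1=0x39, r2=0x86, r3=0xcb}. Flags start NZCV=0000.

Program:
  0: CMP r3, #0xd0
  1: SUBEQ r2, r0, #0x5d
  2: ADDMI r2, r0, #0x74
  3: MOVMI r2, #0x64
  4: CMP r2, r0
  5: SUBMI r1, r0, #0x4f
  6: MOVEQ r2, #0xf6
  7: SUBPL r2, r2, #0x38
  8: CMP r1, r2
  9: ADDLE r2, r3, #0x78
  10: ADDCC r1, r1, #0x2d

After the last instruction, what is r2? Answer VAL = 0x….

[0] flags=1000 → (cmp)
[1] flags=1000 EQ?F → skip
[2] flags=1000 MI?T → r2=0x69
[3] flags=1000 MI?T → r2=0x64
[4] flags=0000 → (cmp)
[5] flags=0000 MI?F → skip
[6] flags=0000 EQ?F → skip
[7] flags=0000 PL?T → r2=0x2c
[8] flags=0010 → (cmp)
[9] flags=0010 LE?F → skip
[10] flags=0010 CC?F → skip

VAL = 0x2c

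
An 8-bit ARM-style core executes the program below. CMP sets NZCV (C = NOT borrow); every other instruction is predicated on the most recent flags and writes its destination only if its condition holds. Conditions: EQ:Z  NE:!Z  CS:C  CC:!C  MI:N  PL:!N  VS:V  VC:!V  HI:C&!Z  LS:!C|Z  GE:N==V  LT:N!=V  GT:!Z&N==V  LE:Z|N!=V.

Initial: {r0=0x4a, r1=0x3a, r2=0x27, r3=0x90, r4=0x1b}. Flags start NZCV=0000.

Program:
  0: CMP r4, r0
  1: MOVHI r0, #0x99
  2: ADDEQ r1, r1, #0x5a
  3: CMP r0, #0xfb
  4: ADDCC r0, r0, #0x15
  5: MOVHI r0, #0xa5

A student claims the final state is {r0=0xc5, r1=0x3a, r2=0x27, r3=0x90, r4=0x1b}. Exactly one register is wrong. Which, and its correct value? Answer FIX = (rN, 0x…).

FIX = (r0, 0x5f)

0: ✓ CMP  NZCV=1000
1: · MOVHI
2: · ADDEQ
3: ✓ CMP  NZCV=0000
4: ✓ ADDCC  r0←0x5f
5: · MOVHI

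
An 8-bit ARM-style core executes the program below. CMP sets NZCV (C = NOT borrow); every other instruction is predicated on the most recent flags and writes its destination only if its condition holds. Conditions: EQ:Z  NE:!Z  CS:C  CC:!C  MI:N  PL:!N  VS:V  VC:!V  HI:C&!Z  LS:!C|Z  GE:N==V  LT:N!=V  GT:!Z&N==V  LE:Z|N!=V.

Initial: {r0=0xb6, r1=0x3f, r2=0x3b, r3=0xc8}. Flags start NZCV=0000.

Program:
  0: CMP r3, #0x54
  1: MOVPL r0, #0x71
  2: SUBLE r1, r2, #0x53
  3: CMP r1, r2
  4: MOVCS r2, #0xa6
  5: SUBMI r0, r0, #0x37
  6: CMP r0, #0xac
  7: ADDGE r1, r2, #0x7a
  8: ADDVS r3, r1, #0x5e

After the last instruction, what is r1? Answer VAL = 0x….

VAL = 0x20

0: ✓ CMP  NZCV=0011
1: ✓ MOVPL  r0←0x71
2: ✓ SUBLE  r1←0xe8
3: ✓ CMP  NZCV=1010
4: ✓ MOVCS  r2←0xa6
5: ✓ SUBMI  r0←0x3a
6: ✓ CMP  NZCV=1001
7: ✓ ADDGE  r1←0x20
8: ✓ ADDVS  r3←0x7e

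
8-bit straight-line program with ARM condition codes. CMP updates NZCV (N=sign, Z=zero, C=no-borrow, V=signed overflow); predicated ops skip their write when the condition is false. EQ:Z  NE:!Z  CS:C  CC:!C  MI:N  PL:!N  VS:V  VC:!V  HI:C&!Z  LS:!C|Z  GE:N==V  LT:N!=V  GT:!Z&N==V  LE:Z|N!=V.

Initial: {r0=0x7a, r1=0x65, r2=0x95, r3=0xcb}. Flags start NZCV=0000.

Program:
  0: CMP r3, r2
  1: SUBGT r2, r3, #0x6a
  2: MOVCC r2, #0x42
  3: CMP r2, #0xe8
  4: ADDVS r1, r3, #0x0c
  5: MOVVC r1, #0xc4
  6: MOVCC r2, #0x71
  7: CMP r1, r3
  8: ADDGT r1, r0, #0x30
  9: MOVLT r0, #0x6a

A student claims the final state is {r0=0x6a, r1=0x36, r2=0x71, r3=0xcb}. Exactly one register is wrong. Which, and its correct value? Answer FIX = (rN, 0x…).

[0] flags=0010 → (cmp)
[1] flags=0010 GT?T → r2=0x61
[2] flags=0010 CC?F → skip
[3] flags=0000 → (cmp)
[4] flags=0000 VS?F → skip
[5] flags=0000 VC?T → r1=0xc4
[6] flags=0000 CC?T → r2=0x71
[7] flags=1000 → (cmp)
[8] flags=1000 GT?F → skip
[9] flags=1000 LT?T → r0=0x6a

FIX = (r1, 0xc4)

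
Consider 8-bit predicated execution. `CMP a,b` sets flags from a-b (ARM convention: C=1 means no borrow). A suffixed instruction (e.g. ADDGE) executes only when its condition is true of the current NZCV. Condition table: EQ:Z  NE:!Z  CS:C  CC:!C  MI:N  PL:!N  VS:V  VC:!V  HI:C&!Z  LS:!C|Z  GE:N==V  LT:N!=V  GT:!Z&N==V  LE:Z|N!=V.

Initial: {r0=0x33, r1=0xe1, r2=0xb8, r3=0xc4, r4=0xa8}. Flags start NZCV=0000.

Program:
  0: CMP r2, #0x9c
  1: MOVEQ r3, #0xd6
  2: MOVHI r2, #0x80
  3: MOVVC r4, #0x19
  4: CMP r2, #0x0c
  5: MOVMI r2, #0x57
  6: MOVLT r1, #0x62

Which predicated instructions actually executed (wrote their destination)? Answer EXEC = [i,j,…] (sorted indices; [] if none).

[0] flags=0010 → (cmp)
[1] flags=0010 EQ?F → skip
[2] flags=0010 HI?T → r2=0x80
[3] flags=0010 VC?T → r4=0x19
[4] flags=0011 → (cmp)
[5] flags=0011 MI?F → skip
[6] flags=0011 LT?T → r1=0x62

EXEC = [2,3,6]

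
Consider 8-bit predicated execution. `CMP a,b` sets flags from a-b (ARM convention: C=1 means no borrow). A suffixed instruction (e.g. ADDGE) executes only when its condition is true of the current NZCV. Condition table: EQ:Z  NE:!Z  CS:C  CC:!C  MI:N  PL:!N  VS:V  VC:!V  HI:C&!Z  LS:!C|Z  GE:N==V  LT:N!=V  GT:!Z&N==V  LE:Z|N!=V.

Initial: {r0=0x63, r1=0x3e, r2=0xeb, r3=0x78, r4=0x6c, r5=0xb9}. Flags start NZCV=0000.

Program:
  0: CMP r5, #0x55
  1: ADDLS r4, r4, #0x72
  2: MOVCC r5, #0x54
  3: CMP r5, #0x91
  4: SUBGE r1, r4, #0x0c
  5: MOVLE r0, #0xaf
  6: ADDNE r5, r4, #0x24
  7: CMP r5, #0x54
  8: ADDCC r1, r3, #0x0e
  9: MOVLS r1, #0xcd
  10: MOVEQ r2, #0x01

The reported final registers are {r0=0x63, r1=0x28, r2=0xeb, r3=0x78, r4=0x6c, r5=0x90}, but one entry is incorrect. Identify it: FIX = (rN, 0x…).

FIX = (r1, 0x60)

[0] flags=0011 → (cmp)
[1] flags=0011 LS?F → skip
[2] flags=0011 CC?F → skip
[3] flags=0010 → (cmp)
[4] flags=0010 GE?T → r1=0x60
[5] flags=0010 LE?F → skip
[6] flags=0010 NE?T → r5=0x90
[7] flags=0011 → (cmp)
[8] flags=0011 CC?F → skip
[9] flags=0011 LS?F → skip
[10] flags=0011 EQ?F → skip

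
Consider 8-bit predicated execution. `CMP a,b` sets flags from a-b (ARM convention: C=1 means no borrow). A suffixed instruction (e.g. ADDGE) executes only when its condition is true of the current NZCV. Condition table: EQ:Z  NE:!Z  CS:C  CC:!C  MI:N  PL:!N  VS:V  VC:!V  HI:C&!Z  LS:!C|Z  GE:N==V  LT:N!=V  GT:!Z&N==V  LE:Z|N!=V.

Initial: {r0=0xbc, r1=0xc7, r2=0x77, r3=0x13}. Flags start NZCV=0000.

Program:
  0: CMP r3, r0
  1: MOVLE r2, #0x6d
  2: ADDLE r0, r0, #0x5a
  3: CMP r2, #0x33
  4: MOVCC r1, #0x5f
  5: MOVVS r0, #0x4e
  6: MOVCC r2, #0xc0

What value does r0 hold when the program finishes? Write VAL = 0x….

0: ✓ CMP  NZCV=0000
1: · MOVLE
2: · ADDLE
3: ✓ CMP  NZCV=0010
4: · MOVCC
5: · MOVVS
6: · MOVCC

VAL = 0xbc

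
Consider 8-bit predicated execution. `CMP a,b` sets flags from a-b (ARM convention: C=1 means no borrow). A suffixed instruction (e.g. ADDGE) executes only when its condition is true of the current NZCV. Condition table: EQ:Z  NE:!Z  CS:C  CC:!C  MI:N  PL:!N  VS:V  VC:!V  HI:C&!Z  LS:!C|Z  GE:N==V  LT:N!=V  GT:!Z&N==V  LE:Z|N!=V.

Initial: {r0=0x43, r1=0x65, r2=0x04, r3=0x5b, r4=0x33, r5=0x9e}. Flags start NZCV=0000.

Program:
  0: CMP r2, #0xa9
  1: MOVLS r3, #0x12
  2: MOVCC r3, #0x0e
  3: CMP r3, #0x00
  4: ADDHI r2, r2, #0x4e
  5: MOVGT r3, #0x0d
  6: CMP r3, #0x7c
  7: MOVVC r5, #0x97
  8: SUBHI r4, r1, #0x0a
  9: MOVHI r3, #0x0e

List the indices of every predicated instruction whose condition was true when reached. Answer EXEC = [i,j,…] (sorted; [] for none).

[0] flags=0000 → (cmp)
[1] flags=0000 LS?T → r3=0x12
[2] flags=0000 CC?T → r3=0x0e
[3] flags=0010 → (cmp)
[4] flags=0010 HI?T → r2=0x52
[5] flags=0010 GT?T → r3=0x0d
[6] flags=1000 → (cmp)
[7] flags=1000 VC?T → r5=0x97
[8] flags=1000 HI?F → skip
[9] flags=1000 HI?F → skip

EXEC = [1,2,4,5,7]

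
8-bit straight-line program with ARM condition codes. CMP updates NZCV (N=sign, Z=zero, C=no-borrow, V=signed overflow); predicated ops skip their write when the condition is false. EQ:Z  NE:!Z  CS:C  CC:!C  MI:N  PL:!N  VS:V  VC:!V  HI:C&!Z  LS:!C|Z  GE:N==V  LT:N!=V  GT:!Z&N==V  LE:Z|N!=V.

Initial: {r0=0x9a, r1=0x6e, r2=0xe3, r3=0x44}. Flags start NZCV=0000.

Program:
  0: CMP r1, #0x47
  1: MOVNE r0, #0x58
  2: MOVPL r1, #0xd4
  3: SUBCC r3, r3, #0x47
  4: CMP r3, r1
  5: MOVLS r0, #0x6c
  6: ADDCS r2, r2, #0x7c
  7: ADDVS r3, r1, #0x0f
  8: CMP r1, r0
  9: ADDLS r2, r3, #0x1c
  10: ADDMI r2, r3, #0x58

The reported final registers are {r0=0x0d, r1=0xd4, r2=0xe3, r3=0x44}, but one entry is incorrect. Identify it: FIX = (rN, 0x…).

0: ✓ CMP  NZCV=0010
1: ✓ MOVNE  r0←0x58
2: ✓ MOVPL  r1←0xd4
3: · SUBCC
4: ✓ CMP  NZCV=0000
5: ✓ MOVLS  r0←0x6c
6: · ADDCS
7: · ADDVS
8: ✓ CMP  NZCV=0011
9: · ADDLS
10: · ADDMI

FIX = (r0, 0x6c)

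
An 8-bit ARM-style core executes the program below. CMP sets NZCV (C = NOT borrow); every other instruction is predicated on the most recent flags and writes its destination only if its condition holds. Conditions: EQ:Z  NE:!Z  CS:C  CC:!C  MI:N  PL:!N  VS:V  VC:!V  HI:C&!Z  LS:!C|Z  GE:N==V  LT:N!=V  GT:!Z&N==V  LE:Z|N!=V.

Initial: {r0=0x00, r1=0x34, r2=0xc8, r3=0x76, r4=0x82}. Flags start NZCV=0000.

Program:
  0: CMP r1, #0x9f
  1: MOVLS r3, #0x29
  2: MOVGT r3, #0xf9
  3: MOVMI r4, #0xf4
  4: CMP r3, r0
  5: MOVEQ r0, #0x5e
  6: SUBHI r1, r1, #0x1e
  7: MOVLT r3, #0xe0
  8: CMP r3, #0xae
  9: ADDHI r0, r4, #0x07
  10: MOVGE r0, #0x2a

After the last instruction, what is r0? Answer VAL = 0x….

VAL = 0x2a

0: ✓ CMP  NZCV=1001
1: ✓ MOVLS  r3←0x29
2: ✓ MOVGT  r3←0xf9
3: ✓ MOVMI  r4←0xf4
4: ✓ CMP  NZCV=1010
5: · MOVEQ
6: ✓ SUBHI  r1←0x16
7: ✓ MOVLT  r3←0xe0
8: ✓ CMP  NZCV=0010
9: ✓ ADDHI  r0←0xfb
10: ✓ MOVGE  r0←0x2a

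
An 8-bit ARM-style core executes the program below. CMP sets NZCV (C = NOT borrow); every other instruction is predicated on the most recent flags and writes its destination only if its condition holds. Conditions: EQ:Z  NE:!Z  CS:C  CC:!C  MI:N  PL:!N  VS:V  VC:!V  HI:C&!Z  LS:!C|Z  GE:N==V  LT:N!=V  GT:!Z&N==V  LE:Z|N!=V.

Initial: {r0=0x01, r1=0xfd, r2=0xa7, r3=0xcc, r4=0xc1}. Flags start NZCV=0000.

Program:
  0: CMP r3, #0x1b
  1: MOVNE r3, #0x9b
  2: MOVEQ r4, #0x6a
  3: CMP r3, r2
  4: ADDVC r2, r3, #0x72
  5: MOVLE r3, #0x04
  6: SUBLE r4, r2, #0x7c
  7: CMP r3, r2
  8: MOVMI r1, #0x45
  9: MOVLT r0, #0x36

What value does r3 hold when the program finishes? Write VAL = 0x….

0: ✓ CMP  NZCV=1010
1: ✓ MOVNE  r3←0x9b
2: · MOVEQ
3: ✓ CMP  NZCV=1000
4: ✓ ADDVC  r2←0x0d
5: ✓ MOVLE  r3←0x04
6: ✓ SUBLE  r4←0x91
7: ✓ CMP  NZCV=1000
8: ✓ MOVMI  r1←0x45
9: ✓ MOVLT  r0←0x36

VAL = 0x04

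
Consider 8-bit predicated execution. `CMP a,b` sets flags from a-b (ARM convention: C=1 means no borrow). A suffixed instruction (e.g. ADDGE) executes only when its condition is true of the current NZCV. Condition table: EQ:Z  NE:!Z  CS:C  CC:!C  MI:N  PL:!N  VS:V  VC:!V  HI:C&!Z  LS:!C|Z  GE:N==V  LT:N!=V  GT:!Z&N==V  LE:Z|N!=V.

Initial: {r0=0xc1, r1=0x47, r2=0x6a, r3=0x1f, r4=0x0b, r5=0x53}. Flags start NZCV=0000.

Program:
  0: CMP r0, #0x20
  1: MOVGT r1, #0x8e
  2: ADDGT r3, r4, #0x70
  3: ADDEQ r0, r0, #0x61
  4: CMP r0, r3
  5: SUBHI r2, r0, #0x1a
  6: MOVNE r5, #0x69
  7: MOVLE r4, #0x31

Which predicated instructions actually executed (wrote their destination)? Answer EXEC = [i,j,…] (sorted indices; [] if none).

EXEC = [5,6,7]

[0] flags=1010 → (cmp)
[1] flags=1010 GT?F → skip
[2] flags=1010 GT?F → skip
[3] flags=1010 EQ?F → skip
[4] flags=1010 → (cmp)
[5] flags=1010 HI?T → r2=0xa7
[6] flags=1010 NE?T → r5=0x69
[7] flags=1010 LE?T → r4=0x31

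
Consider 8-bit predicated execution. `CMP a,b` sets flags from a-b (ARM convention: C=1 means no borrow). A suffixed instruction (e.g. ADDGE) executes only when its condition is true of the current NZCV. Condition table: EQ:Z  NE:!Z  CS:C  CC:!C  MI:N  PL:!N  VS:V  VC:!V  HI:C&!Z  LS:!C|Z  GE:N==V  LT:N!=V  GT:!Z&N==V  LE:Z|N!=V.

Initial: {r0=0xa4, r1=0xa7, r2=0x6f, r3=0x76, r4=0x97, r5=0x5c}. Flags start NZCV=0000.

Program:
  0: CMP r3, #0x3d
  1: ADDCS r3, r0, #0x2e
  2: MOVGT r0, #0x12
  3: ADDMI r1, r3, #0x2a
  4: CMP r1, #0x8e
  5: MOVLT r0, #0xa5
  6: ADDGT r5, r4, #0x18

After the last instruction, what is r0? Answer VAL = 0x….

[0] flags=0010 → (cmp)
[1] flags=0010 CS?T → r3=0xd2
[2] flags=0010 GT?T → r0=0x12
[3] flags=0010 MI?F → skip
[4] flags=0010 → (cmp)
[5] flags=0010 LT?F → skip
[6] flags=0010 GT?T → r5=0xaf

VAL = 0x12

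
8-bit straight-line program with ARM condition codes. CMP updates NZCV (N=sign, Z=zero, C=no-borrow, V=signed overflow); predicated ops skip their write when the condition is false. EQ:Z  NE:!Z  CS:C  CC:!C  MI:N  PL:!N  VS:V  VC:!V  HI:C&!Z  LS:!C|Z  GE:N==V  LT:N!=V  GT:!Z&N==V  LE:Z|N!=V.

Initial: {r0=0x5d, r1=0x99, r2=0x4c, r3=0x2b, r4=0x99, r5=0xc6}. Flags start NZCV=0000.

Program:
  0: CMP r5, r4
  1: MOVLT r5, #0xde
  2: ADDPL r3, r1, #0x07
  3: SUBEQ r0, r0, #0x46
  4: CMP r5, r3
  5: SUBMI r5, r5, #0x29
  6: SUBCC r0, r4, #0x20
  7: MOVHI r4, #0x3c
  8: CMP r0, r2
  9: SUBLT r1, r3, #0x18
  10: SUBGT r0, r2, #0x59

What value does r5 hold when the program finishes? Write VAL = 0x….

VAL = 0xc6

0: ✓ CMP  NZCV=0010
1: · MOVLT
2: ✓ ADDPL  r3←0xa0
3: · SUBEQ
4: ✓ CMP  NZCV=0010
5: · SUBMI
6: · SUBCC
7: ✓ MOVHI  r4←0x3c
8: ✓ CMP  NZCV=0010
9: · SUBLT
10: ✓ SUBGT  r0←0xf3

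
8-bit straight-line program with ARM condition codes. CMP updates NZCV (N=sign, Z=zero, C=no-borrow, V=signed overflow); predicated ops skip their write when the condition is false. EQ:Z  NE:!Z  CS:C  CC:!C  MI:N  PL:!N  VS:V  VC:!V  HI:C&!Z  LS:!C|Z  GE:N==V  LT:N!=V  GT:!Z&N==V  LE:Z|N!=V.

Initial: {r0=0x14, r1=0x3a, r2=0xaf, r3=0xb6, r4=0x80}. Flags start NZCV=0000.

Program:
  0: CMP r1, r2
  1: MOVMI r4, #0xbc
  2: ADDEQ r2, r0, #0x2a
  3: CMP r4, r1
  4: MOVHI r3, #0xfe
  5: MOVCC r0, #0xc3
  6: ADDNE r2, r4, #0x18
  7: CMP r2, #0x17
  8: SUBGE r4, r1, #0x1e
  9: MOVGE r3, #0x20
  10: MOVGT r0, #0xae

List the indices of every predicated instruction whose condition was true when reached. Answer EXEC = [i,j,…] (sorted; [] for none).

EXEC = [1,4,6]

[0] flags=1001 → (cmp)
[1] flags=1001 MI?T → r4=0xbc
[2] flags=1001 EQ?F → skip
[3] flags=1010 → (cmp)
[4] flags=1010 HI?T → r3=0xfe
[5] flags=1010 CC?F → skip
[6] flags=1010 NE?T → r2=0xd4
[7] flags=1010 → (cmp)
[8] flags=1010 GE?F → skip
[9] flags=1010 GE?F → skip
[10] flags=1010 GT?F → skip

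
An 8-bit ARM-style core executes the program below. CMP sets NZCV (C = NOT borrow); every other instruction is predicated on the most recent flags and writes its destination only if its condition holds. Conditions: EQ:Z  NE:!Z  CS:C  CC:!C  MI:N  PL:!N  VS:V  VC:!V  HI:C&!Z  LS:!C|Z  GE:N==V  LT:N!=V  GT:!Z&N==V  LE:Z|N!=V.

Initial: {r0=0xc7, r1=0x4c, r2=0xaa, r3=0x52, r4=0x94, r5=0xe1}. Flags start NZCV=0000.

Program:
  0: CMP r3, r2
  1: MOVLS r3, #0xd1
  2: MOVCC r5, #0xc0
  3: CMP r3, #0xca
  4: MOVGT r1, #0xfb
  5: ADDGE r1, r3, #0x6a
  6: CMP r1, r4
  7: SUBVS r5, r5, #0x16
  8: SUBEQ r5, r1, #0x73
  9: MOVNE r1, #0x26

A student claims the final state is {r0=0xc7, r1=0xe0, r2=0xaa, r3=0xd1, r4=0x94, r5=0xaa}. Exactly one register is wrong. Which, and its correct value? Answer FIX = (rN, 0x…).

0: ✓ CMP  NZCV=1001
1: ✓ MOVLS  r3←0xd1
2: ✓ MOVCC  r5←0xc0
3: ✓ CMP  NZCV=0010
4: ✓ MOVGT  r1←0xfb
5: ✓ ADDGE  r1←0x3b
6: ✓ CMP  NZCV=1001
7: ✓ SUBVS  r5←0xaa
8: · SUBEQ
9: ✓ MOVNE  r1←0x26

FIX = (r1, 0x26)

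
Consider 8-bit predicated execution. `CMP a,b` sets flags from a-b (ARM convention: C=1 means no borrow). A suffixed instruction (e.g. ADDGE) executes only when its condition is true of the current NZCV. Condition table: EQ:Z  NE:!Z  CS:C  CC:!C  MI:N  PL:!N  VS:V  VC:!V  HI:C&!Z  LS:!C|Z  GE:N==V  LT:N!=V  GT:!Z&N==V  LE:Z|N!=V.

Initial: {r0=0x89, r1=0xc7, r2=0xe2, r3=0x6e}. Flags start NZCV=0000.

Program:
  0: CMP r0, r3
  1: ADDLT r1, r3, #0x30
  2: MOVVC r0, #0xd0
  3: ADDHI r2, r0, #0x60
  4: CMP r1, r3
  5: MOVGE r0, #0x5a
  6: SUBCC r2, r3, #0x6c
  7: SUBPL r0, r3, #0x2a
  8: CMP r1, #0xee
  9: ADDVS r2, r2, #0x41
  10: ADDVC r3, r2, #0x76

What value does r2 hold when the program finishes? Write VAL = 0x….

VAL = 0xe9

[0] flags=0011 → (cmp)
[1] flags=0011 LT?T → r1=0x9e
[2] flags=0011 VC?F → skip
[3] flags=0011 HI?T → r2=0xe9
[4] flags=0011 → (cmp)
[5] flags=0011 GE?F → skip
[6] flags=0011 CC?F → skip
[7] flags=0011 PL?T → r0=0x44
[8] flags=1000 → (cmp)
[9] flags=1000 VS?F → skip
[10] flags=1000 VC?T → r3=0x5f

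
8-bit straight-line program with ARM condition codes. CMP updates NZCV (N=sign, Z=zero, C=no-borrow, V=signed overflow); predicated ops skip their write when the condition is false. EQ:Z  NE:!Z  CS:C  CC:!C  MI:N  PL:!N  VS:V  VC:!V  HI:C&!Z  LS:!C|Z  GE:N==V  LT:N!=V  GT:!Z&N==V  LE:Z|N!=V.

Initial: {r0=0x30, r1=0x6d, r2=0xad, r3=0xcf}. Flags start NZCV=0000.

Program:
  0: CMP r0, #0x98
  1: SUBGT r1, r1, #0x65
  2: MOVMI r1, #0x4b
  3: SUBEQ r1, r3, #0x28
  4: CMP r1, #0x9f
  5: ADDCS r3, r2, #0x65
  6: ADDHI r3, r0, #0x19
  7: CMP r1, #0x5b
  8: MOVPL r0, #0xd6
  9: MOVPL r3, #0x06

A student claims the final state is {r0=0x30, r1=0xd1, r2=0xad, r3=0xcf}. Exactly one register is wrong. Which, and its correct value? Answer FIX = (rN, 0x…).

[0] flags=1001 → (cmp)
[1] flags=1001 GT?T → r1=0x08
[2] flags=1001 MI?T → r1=0x4b
[3] flags=1001 EQ?F → skip
[4] flags=1001 → (cmp)
[5] flags=1001 CS?F → skip
[6] flags=1001 HI?F → skip
[7] flags=1000 → (cmp)
[8] flags=1000 PL?F → skip
[9] flags=1000 PL?F → skip

FIX = (r1, 0x4b)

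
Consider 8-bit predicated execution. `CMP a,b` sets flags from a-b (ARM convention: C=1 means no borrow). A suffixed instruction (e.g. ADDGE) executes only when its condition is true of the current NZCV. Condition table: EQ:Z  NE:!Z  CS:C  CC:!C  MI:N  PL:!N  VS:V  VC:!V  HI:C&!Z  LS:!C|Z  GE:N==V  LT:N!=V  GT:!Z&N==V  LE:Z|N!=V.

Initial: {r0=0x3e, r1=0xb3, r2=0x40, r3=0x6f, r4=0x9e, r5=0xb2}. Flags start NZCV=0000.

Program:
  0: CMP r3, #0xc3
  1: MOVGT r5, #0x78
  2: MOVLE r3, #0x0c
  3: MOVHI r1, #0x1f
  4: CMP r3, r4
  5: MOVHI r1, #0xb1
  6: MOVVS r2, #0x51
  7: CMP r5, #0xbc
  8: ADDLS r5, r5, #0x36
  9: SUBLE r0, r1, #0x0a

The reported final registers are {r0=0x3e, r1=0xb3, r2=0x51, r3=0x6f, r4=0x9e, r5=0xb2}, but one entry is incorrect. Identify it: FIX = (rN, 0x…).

FIX = (r5, 0xae)

[0] flags=1001 → (cmp)
[1] flags=1001 GT?T → r5=0x78
[2] flags=1001 LE?F → skip
[3] flags=1001 HI?F → skip
[4] flags=1001 → (cmp)
[5] flags=1001 HI?F → skip
[6] flags=1001 VS?T → r2=0x51
[7] flags=1001 → (cmp)
[8] flags=1001 LS?T → r5=0xae
[9] flags=1001 LE?F → skip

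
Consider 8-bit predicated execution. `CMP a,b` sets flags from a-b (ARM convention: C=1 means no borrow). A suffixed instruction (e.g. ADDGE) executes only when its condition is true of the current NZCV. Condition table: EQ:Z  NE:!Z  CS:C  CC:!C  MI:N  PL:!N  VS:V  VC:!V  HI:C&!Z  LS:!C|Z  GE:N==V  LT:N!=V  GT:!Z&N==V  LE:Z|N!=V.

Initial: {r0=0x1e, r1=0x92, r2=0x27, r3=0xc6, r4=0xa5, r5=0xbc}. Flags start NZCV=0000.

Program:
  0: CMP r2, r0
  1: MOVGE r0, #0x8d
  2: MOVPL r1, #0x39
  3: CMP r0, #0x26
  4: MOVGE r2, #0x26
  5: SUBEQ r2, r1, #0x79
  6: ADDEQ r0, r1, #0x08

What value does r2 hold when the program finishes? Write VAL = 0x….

VAL = 0x27

0: ✓ CMP  NZCV=0010
1: ✓ MOVGE  r0←0x8d
2: ✓ MOVPL  r1←0x39
3: ✓ CMP  NZCV=0011
4: · MOVGE
5: · SUBEQ
6: · ADDEQ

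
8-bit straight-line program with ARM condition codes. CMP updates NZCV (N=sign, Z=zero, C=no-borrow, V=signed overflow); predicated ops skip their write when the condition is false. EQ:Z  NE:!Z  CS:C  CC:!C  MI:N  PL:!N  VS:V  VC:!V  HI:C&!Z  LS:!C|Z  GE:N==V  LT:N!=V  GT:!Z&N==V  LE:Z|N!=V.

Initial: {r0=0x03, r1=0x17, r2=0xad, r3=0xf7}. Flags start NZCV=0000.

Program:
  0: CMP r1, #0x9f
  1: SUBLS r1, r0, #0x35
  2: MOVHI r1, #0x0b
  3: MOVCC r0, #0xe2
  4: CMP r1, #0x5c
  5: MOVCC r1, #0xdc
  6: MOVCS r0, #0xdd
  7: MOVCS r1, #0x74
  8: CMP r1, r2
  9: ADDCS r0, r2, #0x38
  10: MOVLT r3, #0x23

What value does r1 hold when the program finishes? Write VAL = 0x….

[0] flags=0000 → (cmp)
[1] flags=0000 LS?T → r1=0xce
[2] flags=0000 HI?F → skip
[3] flags=0000 CC?T → r0=0xe2
[4] flags=0011 → (cmp)
[5] flags=0011 CC?F → skip
[6] flags=0011 CS?T → r0=0xdd
[7] flags=0011 CS?T → r1=0x74
[8] flags=1001 → (cmp)
[9] flags=1001 CS?F → skip
[10] flags=1001 LT?F → skip

VAL = 0x74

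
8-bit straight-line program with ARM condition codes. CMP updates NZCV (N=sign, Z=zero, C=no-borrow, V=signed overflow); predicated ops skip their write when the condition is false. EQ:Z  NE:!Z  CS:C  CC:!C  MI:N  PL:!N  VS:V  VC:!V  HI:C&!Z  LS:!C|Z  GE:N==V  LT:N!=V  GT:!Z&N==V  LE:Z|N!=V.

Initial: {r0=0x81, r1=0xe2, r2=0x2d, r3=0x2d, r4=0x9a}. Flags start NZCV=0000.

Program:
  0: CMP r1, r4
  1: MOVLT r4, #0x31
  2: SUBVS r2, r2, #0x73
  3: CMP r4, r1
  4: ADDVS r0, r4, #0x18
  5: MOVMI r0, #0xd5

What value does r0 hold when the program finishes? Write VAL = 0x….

VAL = 0xd5

[0] flags=0010 → (cmp)
[1] flags=0010 LT?F → skip
[2] flags=0010 VS?F → skip
[3] flags=1000 → (cmp)
[4] flags=1000 VS?F → skip
[5] flags=1000 MI?T → r0=0xd5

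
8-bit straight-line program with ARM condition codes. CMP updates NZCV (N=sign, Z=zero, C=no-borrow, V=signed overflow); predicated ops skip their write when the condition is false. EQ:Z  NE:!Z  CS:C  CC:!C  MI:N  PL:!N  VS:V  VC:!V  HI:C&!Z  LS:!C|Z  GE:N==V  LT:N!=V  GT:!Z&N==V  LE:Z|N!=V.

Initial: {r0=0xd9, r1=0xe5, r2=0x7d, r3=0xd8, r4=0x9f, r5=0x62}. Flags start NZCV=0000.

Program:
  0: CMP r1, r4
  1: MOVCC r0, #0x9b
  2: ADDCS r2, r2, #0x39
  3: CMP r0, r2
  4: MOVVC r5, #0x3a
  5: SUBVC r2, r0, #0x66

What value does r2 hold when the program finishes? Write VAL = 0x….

0: ✓ CMP  NZCV=0010
1: · MOVCC
2: ✓ ADDCS  r2←0xb6
3: ✓ CMP  NZCV=0010
4: ✓ MOVVC  r5←0x3a
5: ✓ SUBVC  r2←0x73

VAL = 0x73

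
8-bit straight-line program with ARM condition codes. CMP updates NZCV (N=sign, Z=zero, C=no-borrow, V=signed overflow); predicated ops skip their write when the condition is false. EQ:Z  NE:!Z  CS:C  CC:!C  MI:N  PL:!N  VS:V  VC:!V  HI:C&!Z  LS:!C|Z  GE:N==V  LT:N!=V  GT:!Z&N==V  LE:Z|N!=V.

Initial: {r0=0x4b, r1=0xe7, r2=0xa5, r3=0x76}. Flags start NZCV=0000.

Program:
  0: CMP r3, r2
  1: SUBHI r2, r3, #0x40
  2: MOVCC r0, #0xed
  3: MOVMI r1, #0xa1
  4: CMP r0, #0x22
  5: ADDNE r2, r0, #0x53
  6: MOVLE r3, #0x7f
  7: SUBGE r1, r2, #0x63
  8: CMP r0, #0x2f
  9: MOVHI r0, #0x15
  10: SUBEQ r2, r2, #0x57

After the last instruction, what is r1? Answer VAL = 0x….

[0] flags=1001 → (cmp)
[1] flags=1001 HI?F → skip
[2] flags=1001 CC?T → r0=0xed
[3] flags=1001 MI?T → r1=0xa1
[4] flags=1010 → (cmp)
[5] flags=1010 NE?T → r2=0x40
[6] flags=1010 LE?T → r3=0x7f
[7] flags=1010 GE?F → skip
[8] flags=1010 → (cmp)
[9] flags=1010 HI?T → r0=0x15
[10] flags=1010 EQ?F → skip

VAL = 0xa1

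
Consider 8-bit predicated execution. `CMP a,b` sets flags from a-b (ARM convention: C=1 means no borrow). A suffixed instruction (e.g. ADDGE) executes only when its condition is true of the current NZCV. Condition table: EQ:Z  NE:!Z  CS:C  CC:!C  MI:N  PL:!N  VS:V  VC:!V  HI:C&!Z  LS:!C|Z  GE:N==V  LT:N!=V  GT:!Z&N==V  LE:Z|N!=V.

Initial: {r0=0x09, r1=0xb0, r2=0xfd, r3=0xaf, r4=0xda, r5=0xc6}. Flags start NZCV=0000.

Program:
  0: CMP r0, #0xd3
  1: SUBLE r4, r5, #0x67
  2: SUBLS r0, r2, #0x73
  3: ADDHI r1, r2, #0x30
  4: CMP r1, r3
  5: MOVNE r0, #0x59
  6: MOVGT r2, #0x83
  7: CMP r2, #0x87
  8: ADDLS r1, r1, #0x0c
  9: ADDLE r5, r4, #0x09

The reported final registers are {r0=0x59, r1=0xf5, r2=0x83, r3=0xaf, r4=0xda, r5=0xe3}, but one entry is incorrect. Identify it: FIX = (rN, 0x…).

[0] flags=0000 → (cmp)
[1] flags=0000 LE?F → skip
[2] flags=0000 LS?T → r0=0x8a
[3] flags=0000 HI?F → skip
[4] flags=0010 → (cmp)
[5] flags=0010 NE?T → r0=0x59
[6] flags=0010 GT?T → r2=0x83
[7] flags=1000 → (cmp)
[8] flags=1000 LS?T → r1=0xbc
[9] flags=1000 LE?T → r5=0xe3

FIX = (r1, 0xbc)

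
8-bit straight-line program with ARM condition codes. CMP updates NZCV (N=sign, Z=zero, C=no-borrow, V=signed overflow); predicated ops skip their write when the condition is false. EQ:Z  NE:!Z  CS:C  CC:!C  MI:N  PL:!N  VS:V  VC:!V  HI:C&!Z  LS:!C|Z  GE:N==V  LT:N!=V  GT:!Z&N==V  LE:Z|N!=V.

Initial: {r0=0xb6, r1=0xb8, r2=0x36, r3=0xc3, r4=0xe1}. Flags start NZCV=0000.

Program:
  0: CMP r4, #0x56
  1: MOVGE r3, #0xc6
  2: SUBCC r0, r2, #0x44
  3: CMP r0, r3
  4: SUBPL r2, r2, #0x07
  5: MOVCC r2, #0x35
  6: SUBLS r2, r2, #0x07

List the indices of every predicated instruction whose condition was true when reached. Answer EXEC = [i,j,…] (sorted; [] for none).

0: ✓ CMP  NZCV=1010
1: · MOVGE
2: · SUBCC
3: ✓ CMP  NZCV=1000
4: · SUBPL
5: ✓ MOVCC  r2←0x35
6: ✓ SUBLS  r2←0x2e

EXEC = [5,6]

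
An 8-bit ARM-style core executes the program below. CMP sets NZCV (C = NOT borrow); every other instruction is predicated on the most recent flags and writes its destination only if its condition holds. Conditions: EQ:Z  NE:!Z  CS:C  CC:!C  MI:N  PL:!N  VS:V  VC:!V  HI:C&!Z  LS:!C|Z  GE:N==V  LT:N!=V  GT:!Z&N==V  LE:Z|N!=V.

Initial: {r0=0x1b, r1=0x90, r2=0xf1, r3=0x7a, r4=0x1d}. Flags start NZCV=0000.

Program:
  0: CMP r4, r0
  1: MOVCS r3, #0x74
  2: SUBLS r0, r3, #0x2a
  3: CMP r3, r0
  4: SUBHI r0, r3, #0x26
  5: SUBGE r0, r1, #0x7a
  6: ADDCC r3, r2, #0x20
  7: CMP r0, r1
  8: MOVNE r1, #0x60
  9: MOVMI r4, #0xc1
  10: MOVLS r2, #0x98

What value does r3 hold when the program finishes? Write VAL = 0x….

VAL = 0x74

0: ✓ CMP  NZCV=0010
1: ✓ MOVCS  r3←0x74
2: · SUBLS
3: ✓ CMP  NZCV=0010
4: ✓ SUBHI  r0←0x4e
5: ✓ SUBGE  r0←0x16
6: · ADDCC
7: ✓ CMP  NZCV=1001
8: ✓ MOVNE  r1←0x60
9: ✓ MOVMI  r4←0xc1
10: ✓ MOVLS  r2←0x98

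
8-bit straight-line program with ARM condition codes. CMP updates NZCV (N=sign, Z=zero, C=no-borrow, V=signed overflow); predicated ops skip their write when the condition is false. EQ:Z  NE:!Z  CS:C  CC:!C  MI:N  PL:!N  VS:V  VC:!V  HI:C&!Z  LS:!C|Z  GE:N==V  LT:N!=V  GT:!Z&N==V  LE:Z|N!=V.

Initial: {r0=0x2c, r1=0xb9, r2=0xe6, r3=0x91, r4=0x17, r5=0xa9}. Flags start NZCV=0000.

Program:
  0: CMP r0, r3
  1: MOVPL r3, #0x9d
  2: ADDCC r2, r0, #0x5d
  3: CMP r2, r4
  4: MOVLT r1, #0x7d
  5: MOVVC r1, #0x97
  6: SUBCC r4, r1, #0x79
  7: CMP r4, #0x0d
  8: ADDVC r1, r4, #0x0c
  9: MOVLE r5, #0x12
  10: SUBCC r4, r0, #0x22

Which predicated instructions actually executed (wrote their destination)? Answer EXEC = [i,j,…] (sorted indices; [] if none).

0: ✓ CMP  NZCV=1001
1: · MOVPL
2: ✓ ADDCC  r2←0x89
3: ✓ CMP  NZCV=0011
4: ✓ MOVLT  r1←0x7d
5: · MOVVC
6: · SUBCC
7: ✓ CMP  NZCV=0010
8: ✓ ADDVC  r1←0x23
9: · MOVLE
10: · SUBCC

EXEC = [2,4,8]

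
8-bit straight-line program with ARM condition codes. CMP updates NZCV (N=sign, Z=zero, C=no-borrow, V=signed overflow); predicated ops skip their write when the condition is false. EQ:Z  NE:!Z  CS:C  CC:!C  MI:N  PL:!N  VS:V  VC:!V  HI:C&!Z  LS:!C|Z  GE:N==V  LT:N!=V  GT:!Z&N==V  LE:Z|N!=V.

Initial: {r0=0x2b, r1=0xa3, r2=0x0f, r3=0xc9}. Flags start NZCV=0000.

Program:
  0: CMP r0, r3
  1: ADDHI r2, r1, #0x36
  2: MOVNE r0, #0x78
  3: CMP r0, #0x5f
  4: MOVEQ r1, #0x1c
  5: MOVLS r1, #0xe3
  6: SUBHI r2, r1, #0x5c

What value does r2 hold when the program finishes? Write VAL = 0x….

0: ✓ CMP  NZCV=0000
1: · ADDHI
2: ✓ MOVNE  r0←0x78
3: ✓ CMP  NZCV=0010
4: · MOVEQ
5: · MOVLS
6: ✓ SUBHI  r2←0x47

VAL = 0x47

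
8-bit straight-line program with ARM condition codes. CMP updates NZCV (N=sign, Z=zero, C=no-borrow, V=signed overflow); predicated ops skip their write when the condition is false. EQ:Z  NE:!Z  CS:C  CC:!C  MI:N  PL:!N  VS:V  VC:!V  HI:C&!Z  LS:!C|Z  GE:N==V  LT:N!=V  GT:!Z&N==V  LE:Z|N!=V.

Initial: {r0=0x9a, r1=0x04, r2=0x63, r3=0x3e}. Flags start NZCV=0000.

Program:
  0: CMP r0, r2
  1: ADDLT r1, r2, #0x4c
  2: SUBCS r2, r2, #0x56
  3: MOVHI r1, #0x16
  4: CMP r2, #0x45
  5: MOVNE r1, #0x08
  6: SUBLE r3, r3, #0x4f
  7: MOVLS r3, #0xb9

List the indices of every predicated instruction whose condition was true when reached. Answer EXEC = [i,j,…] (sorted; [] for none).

EXEC = [1,2,3,5,6,7]

0: ✓ CMP  NZCV=0011
1: ✓ ADDLT  r1←0xaf
2: ✓ SUBCS  r2←0x0d
3: ✓ MOVHI  r1←0x16
4: ✓ CMP  NZCV=1000
5: ✓ MOVNE  r1←0x08
6: ✓ SUBLE  r3←0xef
7: ✓ MOVLS  r3←0xb9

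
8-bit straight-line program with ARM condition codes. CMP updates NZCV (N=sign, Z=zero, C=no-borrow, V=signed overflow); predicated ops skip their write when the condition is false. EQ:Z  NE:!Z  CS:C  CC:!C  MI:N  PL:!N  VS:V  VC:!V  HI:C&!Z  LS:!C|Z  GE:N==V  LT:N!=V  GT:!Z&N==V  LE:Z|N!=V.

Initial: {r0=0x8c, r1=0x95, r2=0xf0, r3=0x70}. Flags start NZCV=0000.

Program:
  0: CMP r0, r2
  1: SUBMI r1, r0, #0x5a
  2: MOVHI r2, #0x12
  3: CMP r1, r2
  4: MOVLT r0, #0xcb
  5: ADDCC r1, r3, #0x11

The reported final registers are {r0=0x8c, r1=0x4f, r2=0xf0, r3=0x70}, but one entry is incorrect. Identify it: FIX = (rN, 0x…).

[0] flags=1000 → (cmp)
[1] flags=1000 MI?T → r1=0x32
[2] flags=1000 HI?F → skip
[3] flags=0000 → (cmp)
[4] flags=0000 LT?F → skip
[5] flags=0000 CC?T → r1=0x81

FIX = (r1, 0x81)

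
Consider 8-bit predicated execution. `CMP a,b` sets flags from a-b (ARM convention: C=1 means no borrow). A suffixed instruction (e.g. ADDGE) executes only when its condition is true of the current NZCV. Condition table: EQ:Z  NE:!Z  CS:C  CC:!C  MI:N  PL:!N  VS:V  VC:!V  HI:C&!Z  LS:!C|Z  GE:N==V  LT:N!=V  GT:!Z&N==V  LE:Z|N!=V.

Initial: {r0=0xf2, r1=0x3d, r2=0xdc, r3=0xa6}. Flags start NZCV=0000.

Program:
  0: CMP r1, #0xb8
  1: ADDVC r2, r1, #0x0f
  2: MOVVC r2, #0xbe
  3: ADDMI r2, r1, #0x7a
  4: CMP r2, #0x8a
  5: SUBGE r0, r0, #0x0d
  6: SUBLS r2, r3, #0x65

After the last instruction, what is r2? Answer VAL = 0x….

VAL = 0xb7

0: ✓ CMP  NZCV=1001
1: · ADDVC
2: · MOVVC
3: ✓ ADDMI  r2←0xb7
4: ✓ CMP  NZCV=0010
5: ✓ SUBGE  r0←0xe5
6: · SUBLS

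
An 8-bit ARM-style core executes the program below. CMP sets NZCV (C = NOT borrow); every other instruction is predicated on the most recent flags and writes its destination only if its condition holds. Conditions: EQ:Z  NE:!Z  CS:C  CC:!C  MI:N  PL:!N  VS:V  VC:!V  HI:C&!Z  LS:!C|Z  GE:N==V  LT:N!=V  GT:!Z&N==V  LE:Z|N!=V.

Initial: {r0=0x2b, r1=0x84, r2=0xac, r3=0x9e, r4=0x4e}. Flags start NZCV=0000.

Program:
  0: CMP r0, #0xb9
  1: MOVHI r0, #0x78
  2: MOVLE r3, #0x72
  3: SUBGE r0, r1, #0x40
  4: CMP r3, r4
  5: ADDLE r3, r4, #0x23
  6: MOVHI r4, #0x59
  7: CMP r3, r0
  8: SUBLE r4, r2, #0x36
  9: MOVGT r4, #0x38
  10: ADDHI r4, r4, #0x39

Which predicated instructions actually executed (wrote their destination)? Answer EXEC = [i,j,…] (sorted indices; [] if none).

EXEC = [3,5,6,9,10]

[0] flags=0000 → (cmp)
[1] flags=0000 HI?F → skip
[2] flags=0000 LE?F → skip
[3] flags=0000 GE?T → r0=0x44
[4] flags=0011 → (cmp)
[5] flags=0011 LE?T → r3=0x71
[6] flags=0011 HI?T → r4=0x59
[7] flags=0010 → (cmp)
[8] flags=0010 LE?F → skip
[9] flags=0010 GT?T → r4=0x38
[10] flags=0010 HI?T → r4=0x71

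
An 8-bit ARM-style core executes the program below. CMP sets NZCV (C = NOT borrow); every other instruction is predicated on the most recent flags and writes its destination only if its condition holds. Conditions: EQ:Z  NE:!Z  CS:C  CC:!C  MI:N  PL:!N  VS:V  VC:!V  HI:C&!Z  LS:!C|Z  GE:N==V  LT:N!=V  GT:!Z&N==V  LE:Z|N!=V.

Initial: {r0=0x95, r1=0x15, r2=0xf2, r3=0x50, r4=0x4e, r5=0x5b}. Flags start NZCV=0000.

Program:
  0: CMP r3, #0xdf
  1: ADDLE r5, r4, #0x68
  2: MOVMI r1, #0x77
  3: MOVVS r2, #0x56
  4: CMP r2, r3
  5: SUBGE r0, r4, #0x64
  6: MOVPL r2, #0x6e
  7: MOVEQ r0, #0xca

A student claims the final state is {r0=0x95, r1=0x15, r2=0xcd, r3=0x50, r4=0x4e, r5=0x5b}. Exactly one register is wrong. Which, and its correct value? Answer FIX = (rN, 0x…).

FIX = (r2, 0xf2)

0: ✓ CMP  NZCV=0000
1: · ADDLE
2: · MOVMI
3: · MOVVS
4: ✓ CMP  NZCV=1010
5: · SUBGE
6: · MOVPL
7: · MOVEQ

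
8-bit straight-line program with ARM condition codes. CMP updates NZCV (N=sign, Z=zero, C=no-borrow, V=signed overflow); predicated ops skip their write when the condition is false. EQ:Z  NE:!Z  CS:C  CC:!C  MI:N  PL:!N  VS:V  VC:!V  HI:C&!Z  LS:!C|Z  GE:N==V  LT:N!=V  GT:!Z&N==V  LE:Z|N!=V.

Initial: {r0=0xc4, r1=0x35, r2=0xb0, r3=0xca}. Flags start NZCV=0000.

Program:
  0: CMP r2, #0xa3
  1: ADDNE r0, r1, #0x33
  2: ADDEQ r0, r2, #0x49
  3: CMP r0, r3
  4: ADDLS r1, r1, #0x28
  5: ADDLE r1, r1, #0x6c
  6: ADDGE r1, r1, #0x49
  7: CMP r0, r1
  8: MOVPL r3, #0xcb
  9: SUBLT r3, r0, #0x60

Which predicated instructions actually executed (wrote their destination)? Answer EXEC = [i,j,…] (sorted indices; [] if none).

0: ✓ CMP  NZCV=0010
1: ✓ ADDNE  r0←0x68
2: · ADDEQ
3: ✓ CMP  NZCV=1001
4: ✓ ADDLS  r1←0x5d
5: · ADDLE
6: ✓ ADDGE  r1←0xa6
7: ✓ CMP  NZCV=1001
8: · MOVPL
9: · SUBLT

EXEC = [1,4,6]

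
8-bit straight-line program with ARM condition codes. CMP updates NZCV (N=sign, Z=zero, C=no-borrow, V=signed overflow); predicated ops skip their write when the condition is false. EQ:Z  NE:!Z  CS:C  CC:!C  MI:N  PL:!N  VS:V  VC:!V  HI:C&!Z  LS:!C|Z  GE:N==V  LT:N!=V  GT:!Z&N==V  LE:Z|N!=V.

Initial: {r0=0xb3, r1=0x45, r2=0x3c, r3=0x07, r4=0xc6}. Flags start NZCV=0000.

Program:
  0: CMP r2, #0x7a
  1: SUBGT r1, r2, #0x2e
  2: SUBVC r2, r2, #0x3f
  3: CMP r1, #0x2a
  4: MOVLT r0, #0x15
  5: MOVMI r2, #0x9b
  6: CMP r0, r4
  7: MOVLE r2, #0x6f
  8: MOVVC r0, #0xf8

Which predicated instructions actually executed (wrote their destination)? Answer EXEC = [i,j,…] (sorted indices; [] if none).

[0] flags=1000 → (cmp)
[1] flags=1000 GT?F → skip
[2] flags=1000 VC?T → r2=0xfd
[3] flags=0010 → (cmp)
[4] flags=0010 LT?F → skip
[5] flags=0010 MI?F → skip
[6] flags=1000 → (cmp)
[7] flags=1000 LE?T → r2=0x6f
[8] flags=1000 VC?T → r0=0xf8

EXEC = [2,7,8]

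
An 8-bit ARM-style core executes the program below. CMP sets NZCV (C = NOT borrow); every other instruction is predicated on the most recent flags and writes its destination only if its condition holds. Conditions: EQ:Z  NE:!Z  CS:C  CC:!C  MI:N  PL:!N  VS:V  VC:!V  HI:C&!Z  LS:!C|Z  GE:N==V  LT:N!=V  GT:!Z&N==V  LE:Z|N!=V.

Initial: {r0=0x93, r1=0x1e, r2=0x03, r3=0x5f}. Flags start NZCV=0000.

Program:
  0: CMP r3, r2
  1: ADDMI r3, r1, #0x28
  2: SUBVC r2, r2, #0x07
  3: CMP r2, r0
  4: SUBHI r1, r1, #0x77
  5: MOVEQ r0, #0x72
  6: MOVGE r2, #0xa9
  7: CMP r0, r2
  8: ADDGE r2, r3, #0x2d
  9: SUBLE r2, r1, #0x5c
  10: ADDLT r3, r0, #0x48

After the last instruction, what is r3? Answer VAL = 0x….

VAL = 0xdb

0: ✓ CMP  NZCV=0010
1: · ADDMI
2: ✓ SUBVC  r2←0xfc
3: ✓ CMP  NZCV=0010
4: ✓ SUBHI  r1←0xa7
5: · MOVEQ
6: ✓ MOVGE  r2←0xa9
7: ✓ CMP  NZCV=1000
8: · ADDGE
9: ✓ SUBLE  r2←0x4b
10: ✓ ADDLT  r3←0xdb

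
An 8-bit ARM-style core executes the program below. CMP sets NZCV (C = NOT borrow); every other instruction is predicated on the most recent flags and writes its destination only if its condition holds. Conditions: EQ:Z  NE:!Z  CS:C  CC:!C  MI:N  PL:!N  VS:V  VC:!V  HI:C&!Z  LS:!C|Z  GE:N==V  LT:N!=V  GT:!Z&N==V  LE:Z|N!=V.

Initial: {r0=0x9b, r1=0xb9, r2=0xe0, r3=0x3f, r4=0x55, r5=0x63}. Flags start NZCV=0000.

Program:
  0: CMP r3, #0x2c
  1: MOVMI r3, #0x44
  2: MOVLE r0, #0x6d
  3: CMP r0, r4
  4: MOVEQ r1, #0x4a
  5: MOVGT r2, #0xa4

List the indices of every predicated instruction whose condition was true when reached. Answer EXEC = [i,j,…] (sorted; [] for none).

0: ✓ CMP  NZCV=0010
1: · MOVMI
2: · MOVLE
3: ✓ CMP  NZCV=0011
4: · MOVEQ
5: · MOVGT

EXEC = []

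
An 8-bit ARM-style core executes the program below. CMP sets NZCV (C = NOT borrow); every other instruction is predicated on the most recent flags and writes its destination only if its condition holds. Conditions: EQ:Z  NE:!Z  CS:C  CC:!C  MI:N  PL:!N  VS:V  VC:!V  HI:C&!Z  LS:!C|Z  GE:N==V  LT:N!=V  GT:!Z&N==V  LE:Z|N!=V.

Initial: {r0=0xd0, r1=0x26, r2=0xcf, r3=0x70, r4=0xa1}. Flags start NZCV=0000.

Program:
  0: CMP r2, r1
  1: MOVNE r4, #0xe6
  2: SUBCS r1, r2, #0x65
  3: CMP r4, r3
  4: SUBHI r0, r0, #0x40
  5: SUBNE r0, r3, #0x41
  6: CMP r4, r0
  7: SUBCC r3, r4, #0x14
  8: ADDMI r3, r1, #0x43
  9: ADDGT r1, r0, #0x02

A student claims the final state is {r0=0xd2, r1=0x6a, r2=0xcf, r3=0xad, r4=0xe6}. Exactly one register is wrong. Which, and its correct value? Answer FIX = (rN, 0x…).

FIX = (r0, 0x2f)

[0] flags=1010 → (cmp)
[1] flags=1010 NE?T → r4=0xe6
[2] flags=1010 CS?T → r1=0x6a
[3] flags=0011 → (cmp)
[4] flags=0011 HI?T → r0=0x90
[5] flags=0011 NE?T → r0=0x2f
[6] flags=1010 → (cmp)
[7] flags=1010 CC?F → skip
[8] flags=1010 MI?T → r3=0xad
[9] flags=1010 GT?F → skip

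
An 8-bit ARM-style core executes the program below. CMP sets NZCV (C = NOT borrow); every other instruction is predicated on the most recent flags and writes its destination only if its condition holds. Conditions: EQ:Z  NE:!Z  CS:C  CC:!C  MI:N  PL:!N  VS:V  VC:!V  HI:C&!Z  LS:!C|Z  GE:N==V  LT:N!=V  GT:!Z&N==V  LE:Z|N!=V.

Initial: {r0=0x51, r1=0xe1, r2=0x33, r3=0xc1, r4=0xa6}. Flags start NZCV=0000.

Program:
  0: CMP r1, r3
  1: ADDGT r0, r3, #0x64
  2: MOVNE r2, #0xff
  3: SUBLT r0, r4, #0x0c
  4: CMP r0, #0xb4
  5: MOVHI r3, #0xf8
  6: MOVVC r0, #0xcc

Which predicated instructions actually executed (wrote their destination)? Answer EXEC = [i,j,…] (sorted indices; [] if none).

EXEC = [1,2,6]

0: ✓ CMP  NZCV=0010
1: ✓ ADDGT  r0←0x25
2: ✓ MOVNE  r2←0xff
3: · SUBLT
4: ✓ CMP  NZCV=0000
5: · MOVHI
6: ✓ MOVVC  r0←0xcc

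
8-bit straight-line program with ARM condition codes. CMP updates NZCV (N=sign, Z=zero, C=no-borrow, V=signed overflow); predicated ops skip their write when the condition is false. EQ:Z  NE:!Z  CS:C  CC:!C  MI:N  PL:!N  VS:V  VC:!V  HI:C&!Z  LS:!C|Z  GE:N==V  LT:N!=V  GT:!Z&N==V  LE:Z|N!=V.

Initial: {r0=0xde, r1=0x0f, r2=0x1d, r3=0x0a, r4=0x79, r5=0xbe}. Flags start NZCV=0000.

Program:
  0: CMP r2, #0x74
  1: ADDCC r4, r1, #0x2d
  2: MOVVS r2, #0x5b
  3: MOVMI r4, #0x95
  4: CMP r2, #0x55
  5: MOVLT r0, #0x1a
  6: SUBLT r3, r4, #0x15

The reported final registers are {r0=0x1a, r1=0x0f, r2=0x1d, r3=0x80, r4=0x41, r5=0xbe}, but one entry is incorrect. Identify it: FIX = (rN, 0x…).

0: ✓ CMP  NZCV=1000
1: ✓ ADDCC  r4←0x3c
2: · MOVVS
3: ✓ MOVMI  r4←0x95
4: ✓ CMP  NZCV=1000
5: ✓ MOVLT  r0←0x1a
6: ✓ SUBLT  r3←0x80

FIX = (r4, 0x95)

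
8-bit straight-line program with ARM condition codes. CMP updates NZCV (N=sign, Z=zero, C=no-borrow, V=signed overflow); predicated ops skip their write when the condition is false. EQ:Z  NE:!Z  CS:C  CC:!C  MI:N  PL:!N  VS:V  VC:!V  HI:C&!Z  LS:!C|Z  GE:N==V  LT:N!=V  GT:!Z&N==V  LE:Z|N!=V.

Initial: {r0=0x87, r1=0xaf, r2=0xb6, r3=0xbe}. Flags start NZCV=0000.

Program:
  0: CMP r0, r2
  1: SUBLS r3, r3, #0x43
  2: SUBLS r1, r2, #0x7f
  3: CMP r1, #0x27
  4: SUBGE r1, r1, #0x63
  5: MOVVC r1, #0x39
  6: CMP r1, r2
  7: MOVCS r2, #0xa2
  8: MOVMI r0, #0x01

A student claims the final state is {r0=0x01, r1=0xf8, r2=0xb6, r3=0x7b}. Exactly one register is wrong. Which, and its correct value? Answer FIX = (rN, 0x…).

FIX = (r1, 0x39)

0: ✓ CMP  NZCV=1000
1: ✓ SUBLS  r3←0x7b
2: ✓ SUBLS  r1←0x37
3: ✓ CMP  NZCV=0010
4: ✓ SUBGE  r1←0xd4
5: ✓ MOVVC  r1←0x39
6: ✓ CMP  NZCV=1001
7: · MOVCS
8: ✓ MOVMI  r0←0x01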